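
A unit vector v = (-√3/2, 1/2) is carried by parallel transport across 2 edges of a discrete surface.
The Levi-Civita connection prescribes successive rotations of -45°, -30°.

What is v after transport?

Total rotation: (-45°) + (-30°) = -75°. Final vector: (0.2588, 0.9659)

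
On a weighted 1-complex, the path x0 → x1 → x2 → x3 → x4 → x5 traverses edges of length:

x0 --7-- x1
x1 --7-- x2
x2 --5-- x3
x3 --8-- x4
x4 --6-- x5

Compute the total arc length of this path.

Arc length = 7 + 7 + 5 + 8 + 6 = 33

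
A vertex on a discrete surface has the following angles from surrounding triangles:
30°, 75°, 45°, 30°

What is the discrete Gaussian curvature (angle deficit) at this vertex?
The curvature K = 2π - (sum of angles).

Sum of angles = 180°. K = 360° - 180° = 180° = π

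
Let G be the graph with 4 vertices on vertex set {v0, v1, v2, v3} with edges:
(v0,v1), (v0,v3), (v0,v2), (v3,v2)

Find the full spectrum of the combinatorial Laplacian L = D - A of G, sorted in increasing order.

Degrees: deg(v0) = 3, deg(v1) = 1, deg(v2) = 2, deg(v3) = 2.
L = D − A with rows/columns ordered (v0, v1, v2, v3):
  [ 3, -1, -1, -1]
  [-1,  1,  0,  0]
  [-1,  0,  2, -1]
  [-1,  0, -1,  2]
Characteristic polynomial: det(λI − L) = λ(λ − 1)(λ − 3)(λ − 4).
Roots: λ = 0; (λ − 1) = 0 ⇒ λ = 1; (λ − 3) = 0 ⇒ λ = 3; (λ − 4) = 0 ⇒ λ = 4.
(Check: the roots sum (with multiplicity) to 8, matching trace L = Σdeg = 2·4 = 8.)
Laplacian eigenvalues (increasing order): [0.0, 1.0, 3.0, 4.0]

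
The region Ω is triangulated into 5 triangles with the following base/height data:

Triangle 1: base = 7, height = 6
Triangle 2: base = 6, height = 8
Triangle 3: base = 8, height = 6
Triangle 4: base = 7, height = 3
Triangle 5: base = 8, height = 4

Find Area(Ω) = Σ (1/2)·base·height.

(1/2)×7×6 + (1/2)×6×8 + (1/2)×8×6 + (1/2)×7×3 + (1/2)×8×4 = 95.5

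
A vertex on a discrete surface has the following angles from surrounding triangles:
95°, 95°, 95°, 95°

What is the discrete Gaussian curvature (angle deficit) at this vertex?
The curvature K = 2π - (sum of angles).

Sum of angles = 380°. K = 360° - 380° = -20°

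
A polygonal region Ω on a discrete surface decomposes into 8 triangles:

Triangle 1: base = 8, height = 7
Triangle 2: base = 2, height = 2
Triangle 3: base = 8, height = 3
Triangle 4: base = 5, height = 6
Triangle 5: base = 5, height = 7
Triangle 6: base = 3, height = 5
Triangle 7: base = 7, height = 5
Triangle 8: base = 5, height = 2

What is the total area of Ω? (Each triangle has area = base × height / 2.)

(1/2)×8×7 + (1/2)×2×2 + (1/2)×8×3 + (1/2)×5×6 + (1/2)×5×7 + (1/2)×3×5 + (1/2)×7×5 + (1/2)×5×2 = 104.5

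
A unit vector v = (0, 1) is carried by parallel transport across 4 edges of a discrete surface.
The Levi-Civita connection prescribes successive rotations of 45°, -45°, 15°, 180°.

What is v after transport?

Total rotation: 45° + (-45°) + 15° + 180° = 195° ≡ -165° (mod 360°). Final vector: (0.2588, -0.9659)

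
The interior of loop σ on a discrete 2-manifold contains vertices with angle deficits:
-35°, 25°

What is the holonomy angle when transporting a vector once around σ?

Holonomy = total enclosed curvature = (-35°) + 25° = -10°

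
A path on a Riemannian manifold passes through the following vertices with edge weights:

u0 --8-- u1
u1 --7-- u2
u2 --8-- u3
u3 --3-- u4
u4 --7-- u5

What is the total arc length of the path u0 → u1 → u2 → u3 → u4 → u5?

Arc length = 8 + 7 + 8 + 3 + 7 = 33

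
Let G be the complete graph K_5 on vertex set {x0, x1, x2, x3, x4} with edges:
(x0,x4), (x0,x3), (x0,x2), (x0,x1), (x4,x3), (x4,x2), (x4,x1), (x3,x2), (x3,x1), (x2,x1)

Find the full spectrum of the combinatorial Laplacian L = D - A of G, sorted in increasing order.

For the complete graph K_n, L = nI − J (J = all-ones matrix). J has eigenvalues n (once, eigenvector 𝟙) and 0 (multiplicity n−1), so L has eigenvalues 0 (once) and n (multiplicity n−1). Here n = 5: eigenvalue 0 once and 5 with multiplicity 4.
Laplacian eigenvalues (increasing order): [0.0, 5.0, 5.0, 5.0, 5.0]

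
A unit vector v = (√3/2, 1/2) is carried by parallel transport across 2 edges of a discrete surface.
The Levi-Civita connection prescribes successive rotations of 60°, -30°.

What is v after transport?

Total rotation: 60° + (-30°) = 30°. Final vector: (0.5000, 0.8660)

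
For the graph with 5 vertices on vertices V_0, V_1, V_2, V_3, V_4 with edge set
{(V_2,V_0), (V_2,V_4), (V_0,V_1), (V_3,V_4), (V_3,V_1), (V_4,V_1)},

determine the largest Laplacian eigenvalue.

Degrees: deg(V_0) = 2, deg(V_1) = 3, deg(V_2) = 2, deg(V_3) = 2, deg(V_4) = 3.
L = D − A with rows/columns ordered (V_0, V_1, V_2, V_3, V_4):
  [ 2, -1, -1,  0,  0]
  [-1,  3,  0, -1, -1]
  [-1,  0,  2,  0, -1]
  [ 0, -1,  0,  2, -1]
  [ 0, -1, -1, -1,  3]
Characteristic polynomial: det(λI − L) = λ(λ² − 5λ + 5)(λ² − 7λ + 11).
Roots: λ = 0; (λ² − 5λ + 5) = 0 ⇒ λ = (5 ± √5)/2 ≈ 1.382, 3.618; (λ² − 7λ + 11) = 0 ⇒ λ = (7 ± √5)/2 ≈ 2.382, 4.618.
(Check: the roots sum (with multiplicity) to 12, matching trace L = Σdeg = 2·6 = 12.)
Laplacian eigenvalues: [0.0, 1.382, 2.382, 3.618, 4.618]. Largest eigenvalue (spectral radius) = 4.618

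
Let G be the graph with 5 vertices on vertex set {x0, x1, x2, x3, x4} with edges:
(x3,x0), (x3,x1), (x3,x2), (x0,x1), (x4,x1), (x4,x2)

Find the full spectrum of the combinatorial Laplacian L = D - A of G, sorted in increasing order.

Degrees: deg(x0) = 2, deg(x1) = 3, deg(x2) = 2, deg(x3) = 3, deg(x4) = 2.
L = D − A with rows/columns ordered (x0, x1, x2, x3, x4):
  [ 2, -1,  0, -1,  0]
  [-1,  3,  0, -1, -1]
  [ 0,  0,  2, -1, -1]
  [-1, -1, -1,  3,  0]
  [ 0, -1, -1,  0,  2]
Characteristic polynomial: det(λI − L) = λ(λ² − 5λ + 5)(λ² − 7λ + 11).
Roots: λ = 0; (λ² − 5λ + 5) = 0 ⇒ λ = (5 ± √5)/2 ≈ 1.382, 3.618; (λ² − 7λ + 11) = 0 ⇒ λ = (7 ± √5)/2 ≈ 2.382, 4.618.
(Check: the roots sum (with multiplicity) to 12, matching trace L = Σdeg = 2·6 = 12.)
Laplacian eigenvalues (increasing order): [0.0, 1.382, 2.382, 3.618, 4.618]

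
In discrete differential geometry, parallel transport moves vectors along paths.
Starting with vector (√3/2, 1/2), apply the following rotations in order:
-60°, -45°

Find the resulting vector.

Total rotation: (-60°) + (-45°) = -105°. Final vector: (0.2588, -0.9659)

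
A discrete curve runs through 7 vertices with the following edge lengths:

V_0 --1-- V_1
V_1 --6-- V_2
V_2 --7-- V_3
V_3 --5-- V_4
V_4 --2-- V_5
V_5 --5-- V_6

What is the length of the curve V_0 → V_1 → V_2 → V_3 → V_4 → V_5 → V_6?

Arc length = 1 + 6 + 7 + 5 + 2 + 5 = 26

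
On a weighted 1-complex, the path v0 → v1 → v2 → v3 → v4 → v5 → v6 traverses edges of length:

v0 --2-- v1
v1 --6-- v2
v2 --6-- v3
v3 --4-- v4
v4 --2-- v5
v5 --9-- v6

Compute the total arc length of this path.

Arc length = 2 + 6 + 6 + 4 + 2 + 9 = 29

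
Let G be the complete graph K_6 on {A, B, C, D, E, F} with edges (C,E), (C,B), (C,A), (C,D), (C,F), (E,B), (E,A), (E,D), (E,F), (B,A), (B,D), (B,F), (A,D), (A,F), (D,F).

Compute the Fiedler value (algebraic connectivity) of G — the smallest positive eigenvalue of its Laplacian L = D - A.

For the complete graph K_n, L = nI − J (J = all-ones matrix). J has eigenvalues n (once, eigenvector 𝟙) and 0 (multiplicity n−1), so L has eigenvalues 0 (once) and n (multiplicity n−1). Here n = 6: eigenvalue 0 once and 6 with multiplicity 5.
Laplacian eigenvalues: [0.0, 6.0, 6.0, 6.0, 6.0, 6.0]. Algebraic connectivity (smallest non-zero eigenvalue) = 6.0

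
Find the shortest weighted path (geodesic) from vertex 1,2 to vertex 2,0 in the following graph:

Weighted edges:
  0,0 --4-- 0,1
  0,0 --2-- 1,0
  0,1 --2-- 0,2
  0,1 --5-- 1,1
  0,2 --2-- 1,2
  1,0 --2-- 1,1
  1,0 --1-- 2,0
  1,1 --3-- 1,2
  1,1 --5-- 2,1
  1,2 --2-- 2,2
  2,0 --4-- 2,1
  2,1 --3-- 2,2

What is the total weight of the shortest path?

Shortest path: 1,2 → 1,1 → 1,0 → 2,0, total weight = 6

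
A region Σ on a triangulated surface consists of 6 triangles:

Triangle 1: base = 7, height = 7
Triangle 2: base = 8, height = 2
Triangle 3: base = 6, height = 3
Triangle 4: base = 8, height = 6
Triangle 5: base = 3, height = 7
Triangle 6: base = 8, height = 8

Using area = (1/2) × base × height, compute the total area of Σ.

(1/2)×7×7 + (1/2)×8×2 + (1/2)×6×3 + (1/2)×8×6 + (1/2)×3×7 + (1/2)×8×8 = 108.0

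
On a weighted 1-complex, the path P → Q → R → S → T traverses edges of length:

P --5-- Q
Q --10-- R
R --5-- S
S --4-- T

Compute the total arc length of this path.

Arc length = 5 + 10 + 5 + 4 = 24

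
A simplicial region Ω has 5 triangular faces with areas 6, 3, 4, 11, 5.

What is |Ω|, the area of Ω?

6 + 3 + 4 + 11 + 5 = 29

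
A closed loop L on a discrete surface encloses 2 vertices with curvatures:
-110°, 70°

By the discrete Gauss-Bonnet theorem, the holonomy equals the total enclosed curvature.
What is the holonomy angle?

Holonomy = total enclosed curvature = (-110°) + 70° = -40°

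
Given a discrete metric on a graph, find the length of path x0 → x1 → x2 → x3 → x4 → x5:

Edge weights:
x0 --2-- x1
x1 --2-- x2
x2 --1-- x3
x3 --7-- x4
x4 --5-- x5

Arc length = 2 + 2 + 1 + 7 + 5 = 17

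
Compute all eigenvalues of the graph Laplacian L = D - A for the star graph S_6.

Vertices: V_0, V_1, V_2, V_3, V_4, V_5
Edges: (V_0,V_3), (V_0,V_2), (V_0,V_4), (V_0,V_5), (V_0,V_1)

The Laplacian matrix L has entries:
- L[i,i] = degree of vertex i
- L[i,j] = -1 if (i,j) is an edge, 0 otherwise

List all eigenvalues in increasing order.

The star S_6 is the complete bipartite graph K_{1,5} (one hub of degree 5, 5 leaves of degree 1). The Laplacian spectrum of K_{p,q} is 0, p (multiplicity q−1), q (multiplicity p−1), p+q. With p = 1, q = 5: 0 once, 1 with multiplicity 4, and 6 once. (Check: trace L = sum of degrees = 10 = 4·1 + 6.)
Laplacian eigenvalues (increasing order): [0.0, 1.0, 1.0, 1.0, 1.0, 6.0]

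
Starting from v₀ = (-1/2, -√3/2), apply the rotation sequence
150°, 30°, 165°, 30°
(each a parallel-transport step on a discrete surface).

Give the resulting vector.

Total rotation: 150° + 30° + 165° + 30° = 375° ≡ 15° (mod 360°). Final vector: (-0.2588, -0.9659)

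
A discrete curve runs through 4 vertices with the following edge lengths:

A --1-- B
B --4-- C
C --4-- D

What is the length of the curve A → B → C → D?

Arc length = 1 + 4 + 4 = 9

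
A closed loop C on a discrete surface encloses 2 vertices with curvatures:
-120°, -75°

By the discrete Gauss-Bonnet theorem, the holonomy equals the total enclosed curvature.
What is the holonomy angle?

Holonomy = total enclosed curvature = (-120°) + (-75°) = -195°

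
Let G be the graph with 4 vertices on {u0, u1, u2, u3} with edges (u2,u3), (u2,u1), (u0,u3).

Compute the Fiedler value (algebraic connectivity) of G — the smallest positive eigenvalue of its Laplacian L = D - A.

Degrees: deg(u0) = 1, deg(u1) = 1, deg(u2) = 2, deg(u3) = 2.
L = D − A with rows/columns ordered (u0, u1, u2, u3):
  [ 1,  0,  0, -1]
  [ 0,  1, -1,  0]
  [ 0, -1,  2, -1]
  [-1,  0, -1,  2]
Characteristic polynomial: det(λI − L) = λ(λ² − 4λ + 2)(λ − 2).
Roots: λ = 0; (λ² − 4λ + 2) = 0 ⇒ λ = 2 ± √2 ≈ 0.5858, 3.4142; (λ − 2) = 0 ⇒ λ = 2.
(Check: the roots sum (with multiplicity) to 6, matching trace L = Σdeg = 2·3 = 6.)
Laplacian eigenvalues: [0.0, 0.5858, 2.0, 3.4142]. Algebraic connectivity (smallest non-zero eigenvalue) = 0.5858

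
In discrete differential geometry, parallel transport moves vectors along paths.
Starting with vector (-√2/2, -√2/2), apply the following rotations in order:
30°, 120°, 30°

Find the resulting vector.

Total rotation: 30° + 120° + 30° = 180°. Final vector: (0.7071, 0.7071)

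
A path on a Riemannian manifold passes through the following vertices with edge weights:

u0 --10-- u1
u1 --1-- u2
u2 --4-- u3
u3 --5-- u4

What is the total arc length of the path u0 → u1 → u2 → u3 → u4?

Arc length = 10 + 1 + 4 + 5 = 20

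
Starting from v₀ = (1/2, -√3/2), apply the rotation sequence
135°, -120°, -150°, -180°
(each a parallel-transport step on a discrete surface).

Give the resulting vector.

Total rotation: 135° + (-120°) + (-150°) + (-180°) = -315° ≡ 45° (mod 360°). Final vector: (0.9659, -0.2588)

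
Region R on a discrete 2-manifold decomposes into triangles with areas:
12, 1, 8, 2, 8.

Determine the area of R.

12 + 1 + 8 + 2 + 8 = 31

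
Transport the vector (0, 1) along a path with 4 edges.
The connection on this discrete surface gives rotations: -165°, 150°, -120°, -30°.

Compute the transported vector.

Total rotation: (-165°) + 150° + (-120°) + (-30°) = -165°. Final vector: (0.2588, -0.9659)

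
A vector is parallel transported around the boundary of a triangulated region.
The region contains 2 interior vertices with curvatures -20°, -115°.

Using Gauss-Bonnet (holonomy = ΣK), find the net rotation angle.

Holonomy = total enclosed curvature = (-20°) + (-115°) = -135°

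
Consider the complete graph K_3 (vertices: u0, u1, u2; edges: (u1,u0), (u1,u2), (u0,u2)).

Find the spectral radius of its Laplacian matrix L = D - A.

For the complete graph K_n, L = nI − J (J = all-ones matrix). J has eigenvalues n (once, eigenvector 𝟙) and 0 (multiplicity n−1), so L has eigenvalues 0 (once) and n (multiplicity n−1). Here n = 3: eigenvalue 0 once and 3 with multiplicity 2.
Laplacian eigenvalues: [0.0, 3.0, 3.0]. Largest eigenvalue (spectral radius) = 3.0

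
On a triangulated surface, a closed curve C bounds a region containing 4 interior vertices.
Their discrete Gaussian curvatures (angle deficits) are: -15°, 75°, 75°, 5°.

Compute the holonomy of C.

Holonomy = total enclosed curvature = (-15°) + 75° + 75° + 5° = 140°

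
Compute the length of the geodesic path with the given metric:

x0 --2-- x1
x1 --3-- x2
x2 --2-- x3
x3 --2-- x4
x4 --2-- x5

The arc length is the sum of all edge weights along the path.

Arc length = 2 + 3 + 2 + 2 + 2 = 11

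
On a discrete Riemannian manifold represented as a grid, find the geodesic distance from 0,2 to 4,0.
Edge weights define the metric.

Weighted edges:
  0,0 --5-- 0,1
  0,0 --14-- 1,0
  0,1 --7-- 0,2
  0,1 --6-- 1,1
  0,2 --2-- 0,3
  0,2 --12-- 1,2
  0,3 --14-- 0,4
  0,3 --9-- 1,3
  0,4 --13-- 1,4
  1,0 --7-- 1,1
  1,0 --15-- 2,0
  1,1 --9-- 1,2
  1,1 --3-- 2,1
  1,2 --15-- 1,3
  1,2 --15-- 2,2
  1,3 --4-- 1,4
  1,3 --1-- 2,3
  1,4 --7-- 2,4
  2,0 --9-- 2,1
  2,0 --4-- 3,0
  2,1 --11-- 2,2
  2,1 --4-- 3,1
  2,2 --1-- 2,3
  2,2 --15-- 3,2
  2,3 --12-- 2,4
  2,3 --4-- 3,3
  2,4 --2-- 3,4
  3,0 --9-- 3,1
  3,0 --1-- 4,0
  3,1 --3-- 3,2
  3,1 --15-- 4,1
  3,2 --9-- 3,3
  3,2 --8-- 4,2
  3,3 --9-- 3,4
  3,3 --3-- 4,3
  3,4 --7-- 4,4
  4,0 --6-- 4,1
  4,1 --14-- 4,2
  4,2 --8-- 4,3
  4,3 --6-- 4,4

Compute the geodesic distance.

Shortest path: 0,2 → 0,1 → 1,1 → 2,1 → 3,1 → 3,0 → 4,0, total weight = 30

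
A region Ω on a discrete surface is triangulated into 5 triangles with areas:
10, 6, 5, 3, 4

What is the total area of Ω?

10 + 6 + 5 + 3 + 4 = 28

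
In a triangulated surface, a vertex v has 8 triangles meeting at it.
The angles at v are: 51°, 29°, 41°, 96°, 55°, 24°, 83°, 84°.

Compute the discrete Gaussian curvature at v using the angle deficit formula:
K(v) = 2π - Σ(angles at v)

Sum of angles = 463°. K = 360° - 463° = -103° = -103π/180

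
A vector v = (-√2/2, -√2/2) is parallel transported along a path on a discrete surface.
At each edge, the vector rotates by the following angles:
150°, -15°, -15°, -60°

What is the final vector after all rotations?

Total rotation: 150° + (-15°) + (-15°) + (-60°) = 60°. Final vector: (0.2588, -0.9659)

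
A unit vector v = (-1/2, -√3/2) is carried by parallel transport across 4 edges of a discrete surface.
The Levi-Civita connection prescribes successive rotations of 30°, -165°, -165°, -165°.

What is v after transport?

Total rotation: 30° + (-165°) + (-165°) + (-165°) = -465° ≡ -105° (mod 360°). Final vector: (-0.7071, 0.7071)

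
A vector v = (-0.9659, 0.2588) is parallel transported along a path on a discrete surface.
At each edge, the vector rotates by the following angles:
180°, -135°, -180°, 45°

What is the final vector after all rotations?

Total rotation: 180° + (-135°) + (-180°) + 45° = -90°. Final vector: (0.2588, 0.9659)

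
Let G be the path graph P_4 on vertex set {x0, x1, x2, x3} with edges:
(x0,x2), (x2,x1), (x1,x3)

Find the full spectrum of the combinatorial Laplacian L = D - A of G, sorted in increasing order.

The path graph P_n has Laplacian eigenvalues λ_k = 2 − 2cos(kπ/n), k = 0, 1, …, n−1. Here n = 4:
k=0: 2 − 2cos(0) = 0.0; k=1: 2 − 2cos(π/4) = 0.5858; k=2: 2 − 2cos(π/2) = 2.0; k=3: 2 − 2cos(3π/4) = 3.4142.
Laplacian eigenvalues (increasing order): [0.0, 0.5858, 2.0, 3.4142]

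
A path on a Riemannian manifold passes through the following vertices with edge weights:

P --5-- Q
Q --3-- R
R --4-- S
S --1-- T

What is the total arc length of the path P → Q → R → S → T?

Arc length = 5 + 3 + 4 + 1 = 13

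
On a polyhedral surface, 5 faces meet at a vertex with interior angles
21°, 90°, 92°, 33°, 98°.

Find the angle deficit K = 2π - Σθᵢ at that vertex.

Sum of angles = 334°. K = 360° - 334° = 26° = 13π/90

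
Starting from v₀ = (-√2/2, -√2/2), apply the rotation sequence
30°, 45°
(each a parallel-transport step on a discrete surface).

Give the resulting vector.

Total rotation: 30° + 45° = 75°. Final vector: (0.5000, -0.8660)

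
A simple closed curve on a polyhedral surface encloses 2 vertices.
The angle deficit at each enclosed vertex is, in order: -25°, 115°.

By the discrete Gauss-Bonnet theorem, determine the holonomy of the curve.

Holonomy = total enclosed curvature = (-25°) + 115° = 90°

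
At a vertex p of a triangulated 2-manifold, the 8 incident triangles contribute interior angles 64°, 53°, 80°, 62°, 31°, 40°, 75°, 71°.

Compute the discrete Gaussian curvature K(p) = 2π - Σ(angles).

Sum of angles = 476°. K = 360° - 476° = -116° = -29π/45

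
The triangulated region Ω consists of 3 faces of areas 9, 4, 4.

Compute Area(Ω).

9 + 4 + 4 = 17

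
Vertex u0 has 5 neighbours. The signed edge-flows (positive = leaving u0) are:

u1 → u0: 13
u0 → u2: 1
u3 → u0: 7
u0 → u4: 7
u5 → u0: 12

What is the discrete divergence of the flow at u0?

Divergence = sum of outgoing flows = (-13) + 1 + (-7) + 7 + (-12) = -24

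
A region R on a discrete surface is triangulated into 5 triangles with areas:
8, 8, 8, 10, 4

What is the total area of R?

8 + 8 + 8 + 10 + 4 = 38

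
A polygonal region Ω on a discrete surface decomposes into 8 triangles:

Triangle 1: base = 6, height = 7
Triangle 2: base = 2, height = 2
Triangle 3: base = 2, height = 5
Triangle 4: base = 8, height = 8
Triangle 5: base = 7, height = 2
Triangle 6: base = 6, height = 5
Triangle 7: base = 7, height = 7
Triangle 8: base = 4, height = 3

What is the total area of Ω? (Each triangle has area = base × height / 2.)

(1/2)×6×7 + (1/2)×2×2 + (1/2)×2×5 + (1/2)×8×8 + (1/2)×7×2 + (1/2)×6×5 + (1/2)×7×7 + (1/2)×4×3 = 112.5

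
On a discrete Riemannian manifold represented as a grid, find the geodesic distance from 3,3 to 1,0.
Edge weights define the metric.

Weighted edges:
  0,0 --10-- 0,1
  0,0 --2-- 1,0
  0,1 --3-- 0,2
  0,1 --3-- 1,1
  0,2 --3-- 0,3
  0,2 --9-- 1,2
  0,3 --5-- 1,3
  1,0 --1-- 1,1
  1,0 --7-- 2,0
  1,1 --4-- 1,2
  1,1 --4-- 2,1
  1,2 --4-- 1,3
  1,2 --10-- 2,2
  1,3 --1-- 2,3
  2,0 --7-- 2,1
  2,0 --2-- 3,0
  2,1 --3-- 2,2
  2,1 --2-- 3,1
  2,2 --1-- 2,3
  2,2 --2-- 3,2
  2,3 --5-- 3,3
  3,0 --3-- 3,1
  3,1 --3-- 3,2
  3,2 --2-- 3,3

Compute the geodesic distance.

Shortest path: 3,3 → 3,2 → 2,2 → 2,1 → 1,1 → 1,0, total weight = 12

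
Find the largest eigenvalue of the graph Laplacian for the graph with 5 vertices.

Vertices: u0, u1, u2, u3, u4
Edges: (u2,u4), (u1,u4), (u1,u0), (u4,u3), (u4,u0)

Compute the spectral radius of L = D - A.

Degrees: deg(u0) = 2, deg(u1) = 2, deg(u2) = 1, deg(u3) = 1, deg(u4) = 4.
L = D − A with rows/columns ordered (u0, u1, u2, u3, u4):
  [ 2, -1,  0,  0, -1]
  [-1,  2,  0,  0, -1]
  [ 0,  0,  1,  0, -1]
  [ 0,  0,  0,  1, -1]
  [-1, -1, -1, -1,  4]
Characteristic polynomial: det(λI − L) = λ(λ − 1)²(λ − 3)(λ − 5).
Roots: λ = 0; (λ − 1) = 0 ⇒ λ = 1 (multiplicity 2); (λ − 3) = 0 ⇒ λ = 3; (λ − 5) = 0 ⇒ λ = 5.
(Check: the roots sum (with multiplicity) to 10, matching trace L = Σdeg = 2·5 = 10.)
Laplacian eigenvalues: [0.0, 1.0, 1.0, 3.0, 5.0]. Largest eigenvalue (spectral radius) = 5.0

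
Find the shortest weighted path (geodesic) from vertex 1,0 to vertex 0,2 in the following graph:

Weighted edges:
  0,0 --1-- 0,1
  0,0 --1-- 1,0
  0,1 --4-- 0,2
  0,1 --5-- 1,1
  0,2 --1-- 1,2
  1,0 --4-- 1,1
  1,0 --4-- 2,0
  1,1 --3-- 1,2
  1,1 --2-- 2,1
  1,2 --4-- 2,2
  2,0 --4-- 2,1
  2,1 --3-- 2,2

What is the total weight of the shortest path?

Shortest path: 1,0 → 0,0 → 0,1 → 0,2, total weight = 6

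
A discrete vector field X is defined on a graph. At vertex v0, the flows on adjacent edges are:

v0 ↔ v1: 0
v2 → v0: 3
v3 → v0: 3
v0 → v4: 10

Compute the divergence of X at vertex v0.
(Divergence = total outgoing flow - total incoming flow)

Divergence = sum of outgoing flows = 0 + (-3) + (-3) + 10 = 4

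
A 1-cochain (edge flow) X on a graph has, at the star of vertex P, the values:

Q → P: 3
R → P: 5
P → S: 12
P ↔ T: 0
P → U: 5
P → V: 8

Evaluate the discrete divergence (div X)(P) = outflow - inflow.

Divergence = sum of outgoing flows = (-3) + (-5) + 12 + 0 + 5 + 8 = 17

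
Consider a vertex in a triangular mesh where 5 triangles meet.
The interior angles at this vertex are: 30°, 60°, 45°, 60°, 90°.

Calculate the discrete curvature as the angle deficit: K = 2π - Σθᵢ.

Sum of angles = 285°. K = 360° - 285° = 75° = 5π/12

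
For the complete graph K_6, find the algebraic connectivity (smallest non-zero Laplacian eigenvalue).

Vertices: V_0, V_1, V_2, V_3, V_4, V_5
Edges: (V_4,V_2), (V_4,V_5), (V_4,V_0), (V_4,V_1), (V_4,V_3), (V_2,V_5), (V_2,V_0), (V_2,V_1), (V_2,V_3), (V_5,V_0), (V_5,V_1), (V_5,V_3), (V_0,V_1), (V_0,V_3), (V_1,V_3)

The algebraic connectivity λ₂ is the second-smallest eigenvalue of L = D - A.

For the complete graph K_n, L = nI − J (J = all-ones matrix). J has eigenvalues n (once, eigenvector 𝟙) and 0 (multiplicity n−1), so L has eigenvalues 0 (once) and n (multiplicity n−1). Here n = 6: eigenvalue 0 once and 6 with multiplicity 5.
Laplacian eigenvalues: [0.0, 6.0, 6.0, 6.0, 6.0, 6.0]. Algebraic connectivity (smallest non-zero eigenvalue) = 6.0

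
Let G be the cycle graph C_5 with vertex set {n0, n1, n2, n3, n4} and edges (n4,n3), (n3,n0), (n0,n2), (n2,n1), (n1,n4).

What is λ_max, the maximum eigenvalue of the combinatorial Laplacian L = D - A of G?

The cycle graph C_n has Laplacian eigenvalues λ_k = 2 − 2cos(2πk/n), k = 0, 1, …, n−1. Here n = 5:
k=0: 2 − 2cos(0) = 0.0; k=1: 2 − 2cos(2π/5) = 1.382; k=2: 2 − 2cos(4π/5) = 3.618; k=3: 2 − 2cos(6π/5) = 3.618; k=4: 2 − 2cos(8π/5) = 1.382.
Laplacian eigenvalues: [0.0, 1.382, 1.382, 3.618, 3.618]. Largest eigenvalue (spectral radius) = 3.618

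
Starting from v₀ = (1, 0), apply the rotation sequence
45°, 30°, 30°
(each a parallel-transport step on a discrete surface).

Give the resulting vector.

Total rotation: 45° + 30° + 30° = 105°. Final vector: (-0.2588, 0.9659)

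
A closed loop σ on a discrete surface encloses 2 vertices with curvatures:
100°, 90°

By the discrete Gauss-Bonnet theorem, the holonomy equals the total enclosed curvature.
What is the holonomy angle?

Holonomy = total enclosed curvature = 100° + 90° = 190°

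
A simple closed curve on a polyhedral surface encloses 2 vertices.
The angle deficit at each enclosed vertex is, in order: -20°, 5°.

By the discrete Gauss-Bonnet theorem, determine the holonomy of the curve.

Holonomy = total enclosed curvature = (-20°) + 5° = -15°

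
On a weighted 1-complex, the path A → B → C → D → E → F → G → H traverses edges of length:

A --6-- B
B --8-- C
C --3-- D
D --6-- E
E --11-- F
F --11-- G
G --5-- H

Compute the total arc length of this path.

Arc length = 6 + 8 + 3 + 6 + 11 + 11 + 5 = 50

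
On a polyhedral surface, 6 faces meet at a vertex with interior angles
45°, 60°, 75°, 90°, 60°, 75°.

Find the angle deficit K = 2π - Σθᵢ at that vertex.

Sum of angles = 405°. K = 360° - 405° = -45°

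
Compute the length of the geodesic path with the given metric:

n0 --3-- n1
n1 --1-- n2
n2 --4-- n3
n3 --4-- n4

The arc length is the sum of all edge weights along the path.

Arc length = 3 + 1 + 4 + 4 = 12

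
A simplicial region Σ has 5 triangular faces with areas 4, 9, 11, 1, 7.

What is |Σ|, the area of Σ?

4 + 9 + 11 + 1 + 7 = 32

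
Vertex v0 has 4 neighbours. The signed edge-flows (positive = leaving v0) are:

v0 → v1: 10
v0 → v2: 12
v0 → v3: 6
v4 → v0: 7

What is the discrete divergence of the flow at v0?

Divergence = sum of outgoing flows = 10 + 12 + 6 + (-7) = 21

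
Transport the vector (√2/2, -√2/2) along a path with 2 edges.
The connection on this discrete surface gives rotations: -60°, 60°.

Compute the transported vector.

Total rotation: (-60°) + 60° = 0°. Final vector: (0.7071, -0.7071)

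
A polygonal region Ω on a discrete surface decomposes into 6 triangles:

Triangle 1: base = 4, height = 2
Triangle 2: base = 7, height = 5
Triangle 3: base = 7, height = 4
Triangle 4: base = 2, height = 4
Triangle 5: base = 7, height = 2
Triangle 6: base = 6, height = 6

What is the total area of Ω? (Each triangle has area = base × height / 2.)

(1/2)×4×2 + (1/2)×7×5 + (1/2)×7×4 + (1/2)×2×4 + (1/2)×7×2 + (1/2)×6×6 = 64.5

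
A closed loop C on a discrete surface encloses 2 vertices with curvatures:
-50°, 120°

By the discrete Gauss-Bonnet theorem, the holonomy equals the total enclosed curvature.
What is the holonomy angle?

Holonomy = total enclosed curvature = (-50°) + 120° = 70°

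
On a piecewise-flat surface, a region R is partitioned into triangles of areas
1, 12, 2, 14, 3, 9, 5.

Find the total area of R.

1 + 12 + 2 + 14 + 3 + 9 + 5 = 46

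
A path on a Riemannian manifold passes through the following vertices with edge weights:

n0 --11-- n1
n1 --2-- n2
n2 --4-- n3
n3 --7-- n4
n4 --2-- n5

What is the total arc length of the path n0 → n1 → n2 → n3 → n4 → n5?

Arc length = 11 + 2 + 4 + 7 + 2 = 26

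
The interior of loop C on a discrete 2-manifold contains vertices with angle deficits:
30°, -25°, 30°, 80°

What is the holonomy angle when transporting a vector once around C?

Holonomy = total enclosed curvature = 30° + (-25°) + 30° + 80° = 115°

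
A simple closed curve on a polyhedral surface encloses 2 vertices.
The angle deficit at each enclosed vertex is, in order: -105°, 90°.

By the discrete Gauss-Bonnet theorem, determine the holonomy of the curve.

Holonomy = total enclosed curvature = (-105°) + 90° = -15°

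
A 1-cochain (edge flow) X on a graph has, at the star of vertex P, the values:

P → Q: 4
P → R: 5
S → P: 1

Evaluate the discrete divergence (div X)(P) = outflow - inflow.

Divergence = sum of outgoing flows = 4 + 5 + (-1) = 8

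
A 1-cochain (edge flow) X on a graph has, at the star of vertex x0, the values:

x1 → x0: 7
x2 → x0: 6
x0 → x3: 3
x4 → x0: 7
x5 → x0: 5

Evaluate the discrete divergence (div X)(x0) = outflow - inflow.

Divergence = sum of outgoing flows = (-7) + (-6) + 3 + (-7) + (-5) = -22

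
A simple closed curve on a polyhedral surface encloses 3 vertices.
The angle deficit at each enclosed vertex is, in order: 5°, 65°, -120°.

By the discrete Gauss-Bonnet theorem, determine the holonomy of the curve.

Holonomy = total enclosed curvature = 5° + 65° + (-120°) = -50°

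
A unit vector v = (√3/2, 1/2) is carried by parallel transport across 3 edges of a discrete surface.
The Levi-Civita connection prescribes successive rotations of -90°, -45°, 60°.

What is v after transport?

Total rotation: (-90°) + (-45°) + 60° = -75°. Final vector: (0.7071, -0.7071)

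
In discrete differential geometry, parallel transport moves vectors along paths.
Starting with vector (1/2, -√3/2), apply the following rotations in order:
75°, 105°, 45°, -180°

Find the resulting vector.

Total rotation: 75° + 105° + 45° + (-180°) = 45°. Final vector: (0.9659, -0.2588)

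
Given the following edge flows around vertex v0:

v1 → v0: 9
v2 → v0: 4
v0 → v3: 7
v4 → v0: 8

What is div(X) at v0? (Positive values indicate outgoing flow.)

Divergence = sum of outgoing flows = (-9) + (-4) + 7 + (-8) = -14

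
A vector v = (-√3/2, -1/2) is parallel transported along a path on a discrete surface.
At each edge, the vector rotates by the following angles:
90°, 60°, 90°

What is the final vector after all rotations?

Total rotation: 90° + 60° + 90° = 240° ≡ -120° (mod 360°). Final vector: (0, 1)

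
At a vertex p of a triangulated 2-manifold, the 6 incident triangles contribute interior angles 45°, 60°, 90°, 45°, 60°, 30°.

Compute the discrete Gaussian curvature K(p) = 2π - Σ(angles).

Sum of angles = 330°. K = 360° - 330° = 30° = π/6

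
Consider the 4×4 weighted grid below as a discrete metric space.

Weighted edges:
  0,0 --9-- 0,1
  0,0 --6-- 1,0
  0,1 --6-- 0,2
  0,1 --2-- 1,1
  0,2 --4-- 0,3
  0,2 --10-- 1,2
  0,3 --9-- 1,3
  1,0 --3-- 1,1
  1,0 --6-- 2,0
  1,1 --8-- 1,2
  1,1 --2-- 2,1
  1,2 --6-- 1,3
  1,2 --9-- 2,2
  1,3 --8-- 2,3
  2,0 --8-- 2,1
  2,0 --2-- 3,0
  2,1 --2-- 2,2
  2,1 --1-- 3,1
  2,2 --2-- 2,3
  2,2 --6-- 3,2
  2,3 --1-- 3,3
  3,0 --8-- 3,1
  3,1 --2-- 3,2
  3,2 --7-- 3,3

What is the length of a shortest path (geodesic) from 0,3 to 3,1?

Shortest path: 0,3 → 0,2 → 0,1 → 1,1 → 2,1 → 3,1, total weight = 15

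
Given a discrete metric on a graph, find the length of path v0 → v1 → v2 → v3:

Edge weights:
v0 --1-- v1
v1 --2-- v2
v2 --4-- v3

Arc length = 1 + 2 + 4 = 7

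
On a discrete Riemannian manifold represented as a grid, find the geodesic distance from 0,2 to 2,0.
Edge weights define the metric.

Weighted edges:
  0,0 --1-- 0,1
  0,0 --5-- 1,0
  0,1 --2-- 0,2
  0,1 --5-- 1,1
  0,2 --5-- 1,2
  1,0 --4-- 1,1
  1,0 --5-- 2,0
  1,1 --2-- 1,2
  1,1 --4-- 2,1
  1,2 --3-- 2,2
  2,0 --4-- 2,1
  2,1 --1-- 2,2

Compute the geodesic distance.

Shortest path: 0,2 → 0,1 → 0,0 → 1,0 → 2,0, total weight = 13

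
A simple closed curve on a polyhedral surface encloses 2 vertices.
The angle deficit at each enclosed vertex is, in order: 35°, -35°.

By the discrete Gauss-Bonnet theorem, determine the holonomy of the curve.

Holonomy = total enclosed curvature = 35° + (-35°) = 0°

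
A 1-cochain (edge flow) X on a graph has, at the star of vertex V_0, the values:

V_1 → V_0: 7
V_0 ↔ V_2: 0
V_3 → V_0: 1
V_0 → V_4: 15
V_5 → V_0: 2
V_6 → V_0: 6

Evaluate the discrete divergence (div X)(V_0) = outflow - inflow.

Divergence = sum of outgoing flows = (-7) + 0 + (-1) + 15 + (-2) + (-6) = -1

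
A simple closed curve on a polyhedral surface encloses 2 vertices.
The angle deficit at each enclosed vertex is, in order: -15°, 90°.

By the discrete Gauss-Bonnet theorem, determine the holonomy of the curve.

Holonomy = total enclosed curvature = (-15°) + 90° = 75°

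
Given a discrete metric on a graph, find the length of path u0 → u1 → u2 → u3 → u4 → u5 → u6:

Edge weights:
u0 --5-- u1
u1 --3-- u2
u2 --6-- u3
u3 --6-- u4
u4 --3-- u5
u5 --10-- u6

Arc length = 5 + 3 + 6 + 6 + 3 + 10 = 33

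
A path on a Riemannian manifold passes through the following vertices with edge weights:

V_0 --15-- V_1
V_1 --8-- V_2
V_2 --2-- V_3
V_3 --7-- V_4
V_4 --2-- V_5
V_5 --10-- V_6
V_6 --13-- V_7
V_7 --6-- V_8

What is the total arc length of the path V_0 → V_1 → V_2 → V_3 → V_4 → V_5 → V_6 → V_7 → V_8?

Arc length = 15 + 8 + 2 + 7 + 2 + 10 + 13 + 6 = 63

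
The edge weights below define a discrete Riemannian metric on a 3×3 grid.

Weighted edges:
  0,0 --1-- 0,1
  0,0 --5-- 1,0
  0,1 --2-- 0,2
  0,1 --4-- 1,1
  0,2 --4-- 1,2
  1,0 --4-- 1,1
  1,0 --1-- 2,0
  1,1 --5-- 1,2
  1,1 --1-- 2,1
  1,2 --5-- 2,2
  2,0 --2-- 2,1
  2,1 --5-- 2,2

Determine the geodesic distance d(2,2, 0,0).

Shortest path: 2,2 → 2,1 → 1,1 → 0,1 → 0,0, total weight = 11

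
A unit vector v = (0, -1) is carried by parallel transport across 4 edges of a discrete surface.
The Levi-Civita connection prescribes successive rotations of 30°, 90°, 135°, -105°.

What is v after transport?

Total rotation: 30° + 90° + 135° + (-105°) = 150°. Final vector: (0.5000, 0.8660)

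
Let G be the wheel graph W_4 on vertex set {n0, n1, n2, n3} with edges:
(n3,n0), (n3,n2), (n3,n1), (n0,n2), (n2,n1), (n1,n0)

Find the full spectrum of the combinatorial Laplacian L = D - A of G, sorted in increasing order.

The wheel W_4 is the join K_1 ∨ C_3 (a hub joined to every vertex of a cycle of length 3). For a join G ∨ H (G on p vertices, H on q vertices) the Laplacian spectrum is 0, p+q, the eigenvalues of L(G) other than one 0 each shifted by +q, and the eigenvalues of L(H) other than one 0 each shifted by +p. With G = K_1 (p = 1, nothing left after dropping its 0) and H = C_3 (q = 3, eigenvalues 2 − 2cos(2πk/3), k = 0, …, 2; drop k = 0), the spectrum of W_4 is 0, 4, and 1 + (2 − 2cos(2πk/3)) = 3 − 2cos(2πk/3) for k = 1, …, 2:
k=1: 3 − 2cos(2π/3) = 4.0; k=2: 3 − 2cos(4π/3) = 4.0.
Laplacian eigenvalues (increasing order): [0.0, 4.0, 4.0, 4.0]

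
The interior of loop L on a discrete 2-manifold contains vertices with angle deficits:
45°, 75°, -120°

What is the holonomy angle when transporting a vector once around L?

Holonomy = total enclosed curvature = 45° + 75° + (-120°) = 0°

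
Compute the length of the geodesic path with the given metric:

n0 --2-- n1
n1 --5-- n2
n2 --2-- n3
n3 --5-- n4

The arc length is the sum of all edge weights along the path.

Arc length = 2 + 5 + 2 + 5 = 14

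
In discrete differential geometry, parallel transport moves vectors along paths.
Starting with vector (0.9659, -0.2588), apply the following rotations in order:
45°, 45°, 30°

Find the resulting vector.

Total rotation: 45° + 45° + 30° = 120°. Final vector: (-0.2588, 0.9659)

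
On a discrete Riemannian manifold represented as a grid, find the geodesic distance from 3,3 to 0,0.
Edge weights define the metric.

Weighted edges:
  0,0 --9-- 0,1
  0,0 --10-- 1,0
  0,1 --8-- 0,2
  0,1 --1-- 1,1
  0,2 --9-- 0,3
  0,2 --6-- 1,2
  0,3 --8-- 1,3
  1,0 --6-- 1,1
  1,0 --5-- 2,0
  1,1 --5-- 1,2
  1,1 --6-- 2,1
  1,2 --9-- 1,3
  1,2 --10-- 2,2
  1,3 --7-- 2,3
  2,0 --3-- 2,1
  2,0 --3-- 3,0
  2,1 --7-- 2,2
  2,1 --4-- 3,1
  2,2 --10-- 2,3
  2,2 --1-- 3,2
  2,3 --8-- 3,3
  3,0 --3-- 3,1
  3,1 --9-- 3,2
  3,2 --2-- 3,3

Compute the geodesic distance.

Shortest path: 3,3 → 3,2 → 2,2 → 2,1 → 1,1 → 0,1 → 0,0, total weight = 26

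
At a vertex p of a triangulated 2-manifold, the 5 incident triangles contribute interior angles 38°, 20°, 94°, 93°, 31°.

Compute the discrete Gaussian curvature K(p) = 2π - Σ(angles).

Sum of angles = 276°. K = 360° - 276° = 84° = 7π/15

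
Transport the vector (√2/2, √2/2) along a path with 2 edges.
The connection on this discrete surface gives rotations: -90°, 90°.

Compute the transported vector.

Total rotation: (-90°) + 90° = 0°. Final vector: (0.7071, 0.7071)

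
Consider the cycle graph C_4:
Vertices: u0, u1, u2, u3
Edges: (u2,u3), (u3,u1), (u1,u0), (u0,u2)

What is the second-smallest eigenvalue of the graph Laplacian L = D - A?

The cycle graph C_n has Laplacian eigenvalues λ_k = 2 − 2cos(2πk/n), k = 0, 1, …, n−1. Here n = 4:
k=0: 2 − 2cos(0) = 0.0; k=1: 2 − 2cos(π/2) = 2.0; k=2: 2 − 2cos(π) = 4.0; k=3: 2 − 2cos(3π/2) = 2.0.
Laplacian eigenvalues: [0.0, 2.0, 2.0, 4.0]. Algebraic connectivity (smallest non-zero eigenvalue) = 2.0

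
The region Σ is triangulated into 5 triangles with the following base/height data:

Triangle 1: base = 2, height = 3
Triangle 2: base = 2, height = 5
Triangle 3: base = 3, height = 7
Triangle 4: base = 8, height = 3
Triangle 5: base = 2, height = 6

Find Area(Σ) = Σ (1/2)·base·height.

(1/2)×2×3 + (1/2)×2×5 + (1/2)×3×7 + (1/2)×8×3 + (1/2)×2×6 = 36.5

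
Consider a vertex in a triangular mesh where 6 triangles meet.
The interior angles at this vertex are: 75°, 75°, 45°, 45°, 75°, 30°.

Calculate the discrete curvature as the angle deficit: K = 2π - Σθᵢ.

Sum of angles = 345°. K = 360° - 345° = 15°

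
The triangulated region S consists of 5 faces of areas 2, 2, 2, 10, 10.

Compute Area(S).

2 + 2 + 2 + 10 + 10 = 26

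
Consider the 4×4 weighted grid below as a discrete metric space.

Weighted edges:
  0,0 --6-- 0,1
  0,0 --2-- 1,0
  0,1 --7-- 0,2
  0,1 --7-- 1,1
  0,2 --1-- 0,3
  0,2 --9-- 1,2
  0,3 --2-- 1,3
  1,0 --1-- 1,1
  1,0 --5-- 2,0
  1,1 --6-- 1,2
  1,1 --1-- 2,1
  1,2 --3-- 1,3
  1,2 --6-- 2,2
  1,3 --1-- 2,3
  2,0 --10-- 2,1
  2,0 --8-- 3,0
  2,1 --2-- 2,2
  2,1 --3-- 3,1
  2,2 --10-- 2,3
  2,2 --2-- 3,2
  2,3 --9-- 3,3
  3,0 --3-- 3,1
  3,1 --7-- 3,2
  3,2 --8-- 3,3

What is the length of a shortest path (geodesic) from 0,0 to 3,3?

Shortest path: 0,0 → 1,0 → 1,1 → 2,1 → 2,2 → 3,2 → 3,3, total weight = 16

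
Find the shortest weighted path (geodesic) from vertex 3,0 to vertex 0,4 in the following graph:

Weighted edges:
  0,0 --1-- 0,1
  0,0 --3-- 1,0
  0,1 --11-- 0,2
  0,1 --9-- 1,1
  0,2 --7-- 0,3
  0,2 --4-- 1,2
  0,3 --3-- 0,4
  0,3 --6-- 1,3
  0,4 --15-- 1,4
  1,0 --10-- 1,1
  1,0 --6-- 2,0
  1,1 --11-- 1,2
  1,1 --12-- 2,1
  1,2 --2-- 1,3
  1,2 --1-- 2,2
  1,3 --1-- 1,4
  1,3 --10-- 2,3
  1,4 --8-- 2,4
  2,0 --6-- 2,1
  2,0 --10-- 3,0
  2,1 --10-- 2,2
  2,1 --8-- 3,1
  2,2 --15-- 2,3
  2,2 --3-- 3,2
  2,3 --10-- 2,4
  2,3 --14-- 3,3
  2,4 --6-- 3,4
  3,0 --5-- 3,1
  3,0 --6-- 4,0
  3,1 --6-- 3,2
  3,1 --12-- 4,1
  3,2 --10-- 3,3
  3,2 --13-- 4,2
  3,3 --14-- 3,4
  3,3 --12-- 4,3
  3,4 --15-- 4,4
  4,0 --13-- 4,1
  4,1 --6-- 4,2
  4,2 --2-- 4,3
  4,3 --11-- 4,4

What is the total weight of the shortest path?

Shortest path: 3,0 → 3,1 → 3,2 → 2,2 → 1,2 → 1,3 → 0,3 → 0,4, total weight = 26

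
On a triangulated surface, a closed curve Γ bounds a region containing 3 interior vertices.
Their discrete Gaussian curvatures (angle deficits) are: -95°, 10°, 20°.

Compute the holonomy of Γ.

Holonomy = total enclosed curvature = (-95°) + 10° + 20° = -65°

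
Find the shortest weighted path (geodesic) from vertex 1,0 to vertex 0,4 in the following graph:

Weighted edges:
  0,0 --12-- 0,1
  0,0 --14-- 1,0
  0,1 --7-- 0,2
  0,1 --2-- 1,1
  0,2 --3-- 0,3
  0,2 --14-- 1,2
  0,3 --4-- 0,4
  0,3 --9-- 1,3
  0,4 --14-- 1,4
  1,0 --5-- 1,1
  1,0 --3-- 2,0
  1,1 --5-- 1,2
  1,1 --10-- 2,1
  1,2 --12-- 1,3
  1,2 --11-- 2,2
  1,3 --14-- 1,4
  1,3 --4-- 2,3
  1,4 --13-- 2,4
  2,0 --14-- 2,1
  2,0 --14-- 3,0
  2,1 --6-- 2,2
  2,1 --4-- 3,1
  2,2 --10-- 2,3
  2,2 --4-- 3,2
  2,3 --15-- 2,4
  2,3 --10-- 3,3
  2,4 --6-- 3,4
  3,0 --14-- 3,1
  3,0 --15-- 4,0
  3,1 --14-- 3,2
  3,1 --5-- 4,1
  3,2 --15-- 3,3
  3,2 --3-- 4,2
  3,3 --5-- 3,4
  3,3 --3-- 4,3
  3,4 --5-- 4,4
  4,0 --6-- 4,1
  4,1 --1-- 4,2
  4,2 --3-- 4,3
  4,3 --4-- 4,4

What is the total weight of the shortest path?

Shortest path: 1,0 → 1,1 → 0,1 → 0,2 → 0,3 → 0,4, total weight = 21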